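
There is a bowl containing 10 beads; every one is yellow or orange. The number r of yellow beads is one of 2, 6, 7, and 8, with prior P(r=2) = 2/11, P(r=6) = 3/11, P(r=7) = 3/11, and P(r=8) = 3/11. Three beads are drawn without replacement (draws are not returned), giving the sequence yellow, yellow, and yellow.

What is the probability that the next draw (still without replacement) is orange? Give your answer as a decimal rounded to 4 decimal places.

0.3822

For each hypothesis, P(data | H) works out to: P(data | r = 2) = (2/10)(1/9)(0/8) = 0; P(data | r = 6) = (6/10)(5/9)(4/8) = 1/6; P(data | r = 7) = (7/10)(6/9)(5/8) = 7/24; P(data | r = 8) = (8/10)(7/9)(6/8) = 7/15.
Multiplying each by its prior: 2/11 · 0 = 0, 3/11 · 1/6 = 1/22, 3/11 · 7/24 = 7/88, 3/11 · 7/15 = 7/55; summing to 111/440.
Normalising, the posterior is P(r = 2 | data) = 0, P(r = 6 | data) = 20/111, P(r = 7 | data) = 35/111, P(r = 8 | data) = 56/111.
So P(orange next | data) = Σ P(orange next | H) P(H | data) = (4/7)(20/111) + (3/7)(35/111) + (2/7)(56/111) = 99/259.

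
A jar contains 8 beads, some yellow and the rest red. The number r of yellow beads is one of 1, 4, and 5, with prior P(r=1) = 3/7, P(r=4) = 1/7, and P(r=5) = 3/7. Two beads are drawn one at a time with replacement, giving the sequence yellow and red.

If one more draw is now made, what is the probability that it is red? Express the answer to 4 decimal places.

For each hypothesis, P(data | H) works out to: P(data | r = 1) = (1/8)(7/8) = 7/64; P(data | r = 4) = (4/8)(4/8) = 1/4; P(data | r = 5) = (5/8)(3/8) = 15/64.
Weighting by the prior gives 3/7 · 7/64 = 3/64, 1/7 · 1/4 = 1/28, 3/7 · 15/64 = 45/448; with total 41/224.
Dividing through by the total gives posterior P(r = 1 | data) = 21/82, P(r = 4 | data) = 8/41, P(r = 5 | data) = 45/82.
So P(red next | data) = Σ P(red next | H) P(H | data) = (7/8)(21/82) + (1/2)(8/41) + (3/8)(45/82) = 173/328.

0.5274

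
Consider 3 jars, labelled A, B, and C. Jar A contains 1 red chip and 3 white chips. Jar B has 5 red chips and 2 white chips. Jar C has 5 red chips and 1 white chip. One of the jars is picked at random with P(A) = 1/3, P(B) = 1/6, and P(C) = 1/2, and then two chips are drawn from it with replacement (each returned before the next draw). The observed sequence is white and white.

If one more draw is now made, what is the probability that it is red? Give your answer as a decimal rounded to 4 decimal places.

Compute the likelihood of the observed sequence for each case: P(data | jar A) = (3/4)(3/4) = 0.5625; P(data | jar B) = (2/7)(2/7) = 0.081633; P(data | jar C) = (1/6)(1/6) = 0.027778.
The prior-weighted likelihoods are 1/3 · 0.5625 = 0.1875, 1/6 · 0.081633 = 0.013605, 1/2 · 0.027778 = 0.013889; summing to 0.21499.
Normalising, the posterior is P(jar A | data) = 0.87212, P(jar B | data) = 0.063283, P(jar C | data) = 0.064601.
Averaging over the posterior, P(red next | data) = (1/4)(0.87212) + (5/7)(0.063283) + (5/6)(0.064601) = 0.31707.

0.3171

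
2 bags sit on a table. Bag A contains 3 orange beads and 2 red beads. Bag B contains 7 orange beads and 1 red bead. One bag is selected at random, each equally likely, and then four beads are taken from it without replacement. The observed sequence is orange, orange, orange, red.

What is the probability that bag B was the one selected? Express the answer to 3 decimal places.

0.556

The likelihood of the observed sequence under each hypothesis: P(data | bag A) = (3/5)(2/4)(1/3)(2/2) = 1/10; P(data | bag B) = (7/8)(6/7)(5/6)(1/5) = 1/8.
Multiplying each by its prior: 1/2 · 1/10 = 1/20, 1/2 · 1/8 = 1/16; these sum to 9/80.
Hence P(bag B | data) = (1/16) / (9/80) = 5/9.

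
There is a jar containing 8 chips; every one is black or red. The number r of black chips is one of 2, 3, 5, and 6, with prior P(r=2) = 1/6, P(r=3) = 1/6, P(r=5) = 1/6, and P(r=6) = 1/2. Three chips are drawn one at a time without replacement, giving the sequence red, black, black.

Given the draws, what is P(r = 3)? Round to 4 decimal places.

0.1064

The likelihood of the observed sequence under each hypothesis: P(data | r = 2) = (6/8)(2/7)(1/6) = 1/28; P(data | r = 3) = (5/8)(3/7)(2/6) = 5/56; P(data | r = 5) = (3/8)(5/7)(4/6) = 5/28; P(data | r = 6) = (2/8)(6/7)(5/6) = 5/28.
Weighting by the prior gives 1/6 · 1/28 = 1/168, 1/6 · 5/56 = 5/336, 1/6 · 5/28 = 5/168, 1/2 · 5/28 = 5/56; summing to 47/336.
Therefore the posterior P(r = 3 | data) = (5/336) / (47/336) = 5/47.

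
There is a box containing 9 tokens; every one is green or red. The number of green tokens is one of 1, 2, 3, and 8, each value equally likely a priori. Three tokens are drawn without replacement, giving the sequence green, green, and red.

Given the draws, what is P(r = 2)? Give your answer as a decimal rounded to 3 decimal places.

0.132

For each hypothesis, P(data | H) works out to: P(data | r = 1) = (1/9)(0/8) = 0; P(data | r = 2) = (2/9)(1/8)(7/7) = 0.027778; P(data | r = 3) = (3/9)(2/8)(6/7) = 0.071429; P(data | r = 8) = (8/9)(7/8)(1/7) = 0.11111.
The prior-weighted likelihoods are 1/4 · 0 = 0, 1/4 · 0.027778 = 0.0069444, 1/4 · 0.071429 = 0.017857, 1/4 · 0.11111 = 0.027778; summing to 0.052579.
Hence P(r = 2 | data) = (0.0069444) / (0.052579) = 0.13208.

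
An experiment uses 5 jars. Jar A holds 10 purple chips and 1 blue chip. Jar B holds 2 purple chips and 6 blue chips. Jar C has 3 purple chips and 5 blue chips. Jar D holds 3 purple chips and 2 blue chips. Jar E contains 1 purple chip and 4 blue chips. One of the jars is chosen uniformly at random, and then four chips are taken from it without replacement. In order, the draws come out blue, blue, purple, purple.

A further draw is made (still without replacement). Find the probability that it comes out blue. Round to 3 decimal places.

The likelihood of the observed sequence under each hypothesis: P(data | jar A) = (1/11)(0/10) = 0; P(data | jar B) = (6/8)(5/7)(2/6)(1/5) = 1/28; P(data | jar C) = (5/8)(4/7)(3/6)(2/5) = 1/14; P(data | jar D) = (2/5)(1/4)(3/3)(2/2) = 1/10; P(data | jar E) = (4/5)(3/4)(1/3)(0/2) = 0.
Multiplying each by its prior: 1/5 · 0 = 0, 1/5 · 1/28 = 1/140, 1/5 · 1/14 = 1/70, 1/5 · 1/10 = 1/50, 1/5 · 0 = 0; summing to 29/700.
Dividing through by the total gives posterior P(jar A | data) = 0, P(jar B | data) = 5/29, P(jar C | data) = 10/29, P(jar D | data) = 14/29, P(jar E | data) = 0.
Averaging over the posterior, P(blue next | data) = (1)(5/29) + (3/4)(10/29) + (0)(14/29) = 25/58.

0.431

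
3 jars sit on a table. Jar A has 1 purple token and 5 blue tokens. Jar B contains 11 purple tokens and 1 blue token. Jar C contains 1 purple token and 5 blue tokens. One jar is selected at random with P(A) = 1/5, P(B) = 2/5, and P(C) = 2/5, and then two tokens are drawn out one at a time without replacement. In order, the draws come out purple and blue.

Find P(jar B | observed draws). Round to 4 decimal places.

The likelihood of the observed sequence under each hypothesis: P(data | jar A) = (1/6)(5/5) = 1/6; P(data | jar B) = (11/12)(1/11) = 1/12; P(data | jar C) = (1/6)(5/5) = 1/6.
The prior-weighted likelihoods are 1/5 · 1/6 = 1/30, 2/5 · 1/12 = 1/30, 2/5 · 1/6 = 1/15; these sum to 2/15.
Hence P(jar B | data) = (1/30) / (2/15) = 1/4.

0.2500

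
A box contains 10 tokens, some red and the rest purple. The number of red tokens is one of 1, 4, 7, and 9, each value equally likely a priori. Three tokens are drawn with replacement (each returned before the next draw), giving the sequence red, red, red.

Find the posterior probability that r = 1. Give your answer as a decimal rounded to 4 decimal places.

0.0009

Compute the likelihood of the observed sequence for each case: P(data | r = 1) = (1/10)(1/10)(1/10) = 0.001; P(data | r = 4) = (4/10)(4/10)(4/10) = 0.064; P(data | r = 7) = (7/10)(7/10)(7/10) = 0.343; P(data | r = 9) = (9/10)(9/10)(9/10) = 0.729.
Multiplying each by its prior: 1/4 · 0.001 = 0.00025, 1/4 · 0.064 = 0.016, 1/4 · 0.343 = 0.08575, 1/4 · 0.729 = 0.18225; summing to 0.28425.
Therefore the posterior P(r = 1 | data) = (0.00025) / (0.28425) = 0.00087951.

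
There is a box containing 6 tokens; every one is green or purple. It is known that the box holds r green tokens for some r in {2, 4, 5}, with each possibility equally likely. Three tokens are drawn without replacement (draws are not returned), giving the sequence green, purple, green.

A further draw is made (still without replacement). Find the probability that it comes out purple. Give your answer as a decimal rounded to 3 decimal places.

0.308

For each hypothesis, P(data | H) works out to: P(data | r = 2) = (2/6)(4/5)(1/4) = 1/15; P(data | r = 4) = (4/6)(2/5)(3/4) = 1/5; P(data | r = 5) = (5/6)(1/5)(4/4) = 1/6.
Weighting by the prior gives 1/3 · 1/15 = 1/45, 1/3 · 1/5 = 1/15, 1/3 · 1/6 = 1/18; with total 13/90.
The posterior is then P(r = 2 | data) = 2/13, P(r = 4 | data) = 6/13, P(r = 5 | data) = 5/13.
Averaging over the posterior, P(purple next | data) = (1)(2/13) + (1/3)(6/13) + (0)(5/13) = 4/13.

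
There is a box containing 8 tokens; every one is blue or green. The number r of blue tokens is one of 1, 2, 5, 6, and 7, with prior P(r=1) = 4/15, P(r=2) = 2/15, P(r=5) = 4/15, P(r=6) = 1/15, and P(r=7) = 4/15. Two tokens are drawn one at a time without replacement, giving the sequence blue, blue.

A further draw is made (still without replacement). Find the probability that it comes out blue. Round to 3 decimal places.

0.709

Compute the likelihood of the observed sequence for each case: P(data | r = 1) = (1/8)(0/7) = 0; P(data | r = 2) = (2/8)(1/7) = 1/28; P(data | r = 5) = (5/8)(4/7) = 5/14; P(data | r = 6) = (6/8)(5/7) = 15/28; P(data | r = 7) = (7/8)(6/7) = 3/4.
Weighting by the prior gives 4/15 · 0 = 0, 2/15 · 1/28 = 1/210, 4/15 · 5/14 = 2/21, 1/15 · 15/28 = 1/28, 4/15 · 3/4 = 1/5; summing to 47/140.
The posterior is then P(r = 1 | data) = 0, P(r = 2 | data) = 2/141, P(r = 5 | data) = 40/141, P(r = 6 | data) = 5/47, P(r = 7 | data) = 28/47.
Averaging over the posterior, P(blue next | data) = (0)(2/141) + (1/2)(40/141) + (2/3)(5/47) + (5/6)(28/47) = 100/141.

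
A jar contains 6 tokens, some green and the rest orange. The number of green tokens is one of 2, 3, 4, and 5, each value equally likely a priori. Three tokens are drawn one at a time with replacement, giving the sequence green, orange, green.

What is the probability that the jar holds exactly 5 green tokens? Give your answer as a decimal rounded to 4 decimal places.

0.2500

Under each hypothesis, the probability of the observed sequence is: P(data | r = 2) = (2/6)(4/6)(2/6) = 2/27; P(data | r = 3) = (3/6)(3/6)(3/6) = 1/8; P(data | r = 4) = (4/6)(2/6)(4/6) = 4/27; P(data | r = 5) = (5/6)(1/6)(5/6) = 25/216.
The prior-weighted likelihoods are 1/4 · 2/27 = 1/54, 1/4 · 1/8 = 1/32, 1/4 · 4/27 = 1/27, 1/4 · 25/216 = 25/864; summing to 25/216.
So P(r = 5 | data) = (25/864) / (25/216) = 1/4.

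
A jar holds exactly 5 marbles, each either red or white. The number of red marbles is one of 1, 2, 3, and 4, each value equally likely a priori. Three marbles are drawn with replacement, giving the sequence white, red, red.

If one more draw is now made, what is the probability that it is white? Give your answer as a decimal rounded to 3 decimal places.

Under each hypothesis, the probability of the observed sequence is: P(data | r = 1) = (4/5)(1/5)(1/5) = 4/125; P(data | r = 2) = (3/5)(2/5)(2/5) = 12/125; P(data | r = 3) = (2/5)(3/5)(3/5) = 18/125; P(data | r = 4) = (1/5)(4/5)(4/5) = 16/125.
The prior-weighted likelihoods are 1/4 · 4/125 = 1/125, 1/4 · 12/125 = 3/125, 1/4 · 18/125 = 9/250, 1/4 · 16/125 = 4/125; summing to 1/10.
Dividing through by the total gives posterior P(r = 1 | data) = 2/25, P(r = 2 | data) = 6/25, P(r = 3 | data) = 9/25, P(r = 4 | data) = 8/25.
So P(white next | data) = Σ P(white next | H) P(H | data) = (4/5)(2/25) + (3/5)(6/25) + (2/5)(9/25) + (1/5)(8/25) = 52/125.

0.416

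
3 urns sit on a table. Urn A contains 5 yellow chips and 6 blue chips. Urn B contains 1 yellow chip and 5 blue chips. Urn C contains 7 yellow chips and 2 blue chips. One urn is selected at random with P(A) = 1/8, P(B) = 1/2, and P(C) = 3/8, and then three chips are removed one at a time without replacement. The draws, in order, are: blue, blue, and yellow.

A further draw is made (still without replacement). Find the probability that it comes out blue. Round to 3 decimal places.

Under each hypothesis, the probability of the observed sequence is: P(data | urn A) = (6/11)(5/10)(5/9) = 0.15152; P(data | urn B) = (5/6)(4/5)(1/4) = 0.16667; P(data | urn C) = (2/9)(1/8)(7/7) = 0.027778.
Multiplying each by its prior: 1/8 · 0.15152 = 0.018939, 1/2 · 0.16667 = 0.083333, 3/8 · 0.027778 = 0.010417; with total 0.11269.
Normalising, the posterior is P(urn A | data) = 0.16807, P(urn B | data) = 0.7395, P(urn C | data) = 0.092437.
Averaging over the posterior, P(blue next | data) = (1/2)(0.16807) + (1)(0.7395) + (0)(0.092437) = 0.82353.

0.824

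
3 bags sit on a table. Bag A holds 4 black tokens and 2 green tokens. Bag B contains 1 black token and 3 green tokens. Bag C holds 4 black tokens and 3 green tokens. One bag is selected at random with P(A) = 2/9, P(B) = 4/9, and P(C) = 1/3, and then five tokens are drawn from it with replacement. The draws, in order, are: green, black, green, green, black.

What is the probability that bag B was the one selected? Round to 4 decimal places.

Under each hypothesis, the probability of the observed sequence is: P(data | bag A) = (2/6)(4/6)(2/6)(2/6)(4/6) = 0.016461; P(data | bag B) = (3/4)(1/4)(3/4)(3/4)(1/4) = 0.026367; P(data | bag C) = (3/7)(4/7)(3/7)(3/7)(4/7) = 0.025704.
Weighting by the prior gives 2/9 · 0.016461 = 0.003658, 4/9 · 0.026367 = 0.011719, 1/3 · 0.025704 = 0.0085679; with total 0.023945.
So P(bag B | data) = (0.011719) / (0.023945) = 0.48941.

0.4894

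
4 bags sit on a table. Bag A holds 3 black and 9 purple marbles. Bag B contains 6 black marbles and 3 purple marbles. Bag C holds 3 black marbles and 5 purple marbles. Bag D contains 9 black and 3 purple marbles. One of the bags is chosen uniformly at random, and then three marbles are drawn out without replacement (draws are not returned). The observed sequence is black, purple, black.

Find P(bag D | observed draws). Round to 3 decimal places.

0.346

The likelihood of the observed sequence under each hypothesis: P(data | bag A) = (3/12)(9/11)(2/10) = 0.040909; P(data | bag B) = (6/9)(3/8)(5/7) = 0.17857; P(data | bag C) = (3/8)(5/7)(2/6) = 0.089286; P(data | bag D) = (9/12)(3/11)(8/10) = 0.16364.
The prior-weighted likelihoods are 1/4 · 0.040909 = 0.010227, 1/4 · 0.17857 = 0.044643, 1/4 · 0.089286 = 0.022321, 1/4 · 0.16364 = 0.040909; summing to 0.1181.
Hence P(bag D | data) = (0.040909) / (0.1181) = 0.34639.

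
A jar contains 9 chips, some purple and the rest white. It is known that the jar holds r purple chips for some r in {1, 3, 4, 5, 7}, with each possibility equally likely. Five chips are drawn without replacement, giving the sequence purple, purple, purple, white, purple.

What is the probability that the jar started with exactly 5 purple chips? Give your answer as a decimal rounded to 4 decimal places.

0.2105

Compute the likelihood of the observed sequence for each case: P(data | r = 1) = (1/9)(0/8) = 0; P(data | r = 3) = (3/9)(2/8)(1/7)(6/6)(0/5) = 0; P(data | r = 4) = (4/9)(3/8)(2/7)(5/6)(1/5) = 1/126; P(data | r = 5) = (5/9)(4/8)(3/7)(4/6)(2/5) = 2/63; P(data | r = 7) = (7/9)(6/8)(5/7)(2/6)(4/5) = 1/9.
The prior-weighted likelihoods are 1/5 · 0 = 0, 1/5 · 0 = 0, 1/5 · 1/126 = 1/630, 1/5 · 2/63 = 2/315, 1/5 · 1/9 = 1/45; summing to 19/630.
Hence P(r = 5 | data) = (2/315) / (19/630) = 4/19.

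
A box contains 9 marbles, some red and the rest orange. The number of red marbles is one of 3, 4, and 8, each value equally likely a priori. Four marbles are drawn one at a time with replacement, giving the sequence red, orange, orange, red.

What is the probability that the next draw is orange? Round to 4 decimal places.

0.5651

The likelihood of the observed sequence under each hypothesis: P(data | r = 3) = (3/9)(6/9)(6/9)(3/9) = 0.049383; P(data | r = 4) = (4/9)(5/9)(5/9)(4/9) = 0.060966; P(data | r = 8) = (8/9)(1/9)(1/9)(8/9) = 0.0097546.
Multiplying each by its prior: 1/3 · 0.049383 = 0.016461, 1/3 · 0.060966 = 0.020322, 1/3 · 0.0097546 = 0.0032515; summing to 0.040035.
Dividing through by the total gives posterior P(r = 3 | data) = 0.41117, P(r = 4 | data) = 0.50761, P(r = 8 | data) = 0.081218.
The predictive probability is P(orange next | data) = (2/3)(0.41117) + (5/9)(0.50761) + (1/9)(0.081218) = 0.56514.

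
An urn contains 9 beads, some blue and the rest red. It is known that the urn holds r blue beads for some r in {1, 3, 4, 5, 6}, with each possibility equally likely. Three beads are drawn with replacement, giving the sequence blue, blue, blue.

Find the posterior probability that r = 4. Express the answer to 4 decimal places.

Under each hypothesis, the probability of the observed sequence is: P(data | r = 1) = (1/9)(1/9)(1/9) = 0.0013717; P(data | r = 3) = (3/9)(3/9)(3/9) = 0.037037; P(data | r = 4) = (4/9)(4/9)(4/9) = 0.087791; P(data | r = 5) = (5/9)(5/9)(5/9) = 0.17147; P(data | r = 6) = (6/9)(6/9)(6/9) = 0.2963.
Weighting by the prior gives 1/5 · 0.0013717 = 0.00027435, 1/5 · 0.037037 = 0.0074074, 1/5 · 0.087791 = 0.017558, 1/5 · 0.17147 = 0.034294, 1/5 · 0.2963 = 0.059259; these sum to 0.11879.
By Bayes' rule, P(r = 4 | data) = (0.017558) / (0.11879) = 0.14781.

0.1478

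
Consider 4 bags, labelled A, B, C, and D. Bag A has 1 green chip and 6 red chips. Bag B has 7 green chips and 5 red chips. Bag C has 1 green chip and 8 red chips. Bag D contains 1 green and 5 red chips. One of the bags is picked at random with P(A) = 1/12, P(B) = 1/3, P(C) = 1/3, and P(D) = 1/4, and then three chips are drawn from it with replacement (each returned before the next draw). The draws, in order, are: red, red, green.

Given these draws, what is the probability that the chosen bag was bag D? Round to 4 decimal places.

Under each hypothesis, the probability of the observed sequence is: P(data | bag A) = (6/7)(6/7)(1/7) = 0.10496; P(data | bag B) = (5/12)(5/12)(7/12) = 0.10127; P(data | bag C) = (8/9)(8/9)(1/9) = 0.087791; P(data | bag D) = (5/6)(5/6)(1/6) = 0.11574.
Multiplying each by its prior: 1/12 · 0.10496 = 0.0087464, 1/3 · 0.10127 = 0.033758, 1/3 · 0.087791 = 0.029264, 1/4 · 0.11574 = 0.028935; these sum to 0.1007.
Therefore the posterior P(bag D | data) = (0.028935) / (0.1007) = 0.28733.

0.2873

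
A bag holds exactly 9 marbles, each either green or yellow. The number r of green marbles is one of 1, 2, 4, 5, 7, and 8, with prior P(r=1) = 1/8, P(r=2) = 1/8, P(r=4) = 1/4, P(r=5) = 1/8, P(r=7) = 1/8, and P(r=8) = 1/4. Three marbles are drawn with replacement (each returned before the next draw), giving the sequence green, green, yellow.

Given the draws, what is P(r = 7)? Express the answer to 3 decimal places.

0.188

Under each hypothesis, the probability of the observed sequence is: P(data | r = 1) = (1/9)(1/9)(8/9) = 0.010974; P(data | r = 2) = (2/9)(2/9)(7/9) = 0.038409; P(data | r = 4) = (4/9)(4/9)(5/9) = 0.10974; P(data | r = 5) = (5/9)(5/9)(4/9) = 0.13717; P(data | r = 7) = (7/9)(7/9)(2/9) = 0.13443; P(data | r = 8) = (8/9)(8/9)(1/9) = 0.087791.
Weighting by the prior gives 1/8 · 0.010974 = 0.0013717, 1/8 · 0.038409 = 0.0048011, 1/4 · 0.10974 = 0.027435, 1/8 · 0.13717 = 0.017147, 1/8 · 0.13443 = 0.016804, 1/4 · 0.087791 = 0.021948; with total 0.089506.
Hence P(r = 7 | data) = (0.016804) / (0.089506) = 0.18774.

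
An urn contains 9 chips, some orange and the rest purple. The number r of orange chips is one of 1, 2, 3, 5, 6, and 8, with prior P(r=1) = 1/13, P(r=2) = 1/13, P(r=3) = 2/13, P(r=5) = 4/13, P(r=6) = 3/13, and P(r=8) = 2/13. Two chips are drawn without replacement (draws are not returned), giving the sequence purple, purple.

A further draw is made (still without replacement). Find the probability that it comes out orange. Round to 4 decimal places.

Compute the likelihood of the observed sequence for each case: P(data | r = 1) = (8/9)(7/8) = 7/9; P(data | r = 2) = (7/9)(6/8) = 7/12; P(data | r = 3) = (6/9)(5/8) = 5/12; P(data | r = 5) = (4/9)(3/8) = 1/6; P(data | r = 6) = (3/9)(2/8) = 1/12; P(data | r = 8) = (1/9)(0/8) = 0.
The prior-weighted likelihoods are 1/13 · 7/9 = 7/117, 1/13 · 7/12 = 7/156, 2/13 · 5/12 = 5/78, 4/13 · 1/6 = 2/39, 3/13 · 1/12 = 1/52, 2/13 · 0 = 0; summing to 28/117.
Normalising, the posterior is P(r = 1 | data) = 1/4, P(r = 2 | data) = 3/16, P(r = 3 | data) = 15/56, P(r = 5 | data) = 3/14, P(r = 6 | data) = 9/112, P(r = 8 | data) = 0.
The predictive probability is P(orange next | data) = (1/7)(1/4) + (2/7)(3/16) + (3/7)(15/56) + (5/7)(3/14) + (6/7)(9/112) = 167/392.

0.4260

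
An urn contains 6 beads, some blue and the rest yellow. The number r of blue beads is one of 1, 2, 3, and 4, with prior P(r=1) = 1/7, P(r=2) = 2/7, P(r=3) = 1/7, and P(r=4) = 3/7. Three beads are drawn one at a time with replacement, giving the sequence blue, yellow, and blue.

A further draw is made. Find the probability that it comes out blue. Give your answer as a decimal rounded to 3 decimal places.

Compute the likelihood of the observed sequence for each case: P(data | r = 1) = (1/6)(5/6)(1/6) = 0.023148; P(data | r = 2) = (2/6)(4/6)(2/6) = 0.074074; P(data | r = 3) = (3/6)(3/6)(3/6) = 0.125; P(data | r = 4) = (4/6)(2/6)(4/6) = 0.14815.
Weighting by the prior gives 1/7 · 0.023148 = 0.0033069, 2/7 · 0.074074 = 0.021164, 1/7 · 0.125 = 0.017857, 3/7 · 0.14815 = 0.063492; summing to 0.10582.
The posterior is then P(r = 1 | data) = 0.03125, P(r = 2 | data) = 0.2, P(r = 3 | data) = 0.16875, P(r = 4 | data) = 0.6.
So P(blue next | data) = Σ P(blue next | H) P(H | data) = (1/6)(0.03125) + (1/3)(0.2) + (1/2)(0.16875) + (2/3)(0.6) = 0.55625.

0.556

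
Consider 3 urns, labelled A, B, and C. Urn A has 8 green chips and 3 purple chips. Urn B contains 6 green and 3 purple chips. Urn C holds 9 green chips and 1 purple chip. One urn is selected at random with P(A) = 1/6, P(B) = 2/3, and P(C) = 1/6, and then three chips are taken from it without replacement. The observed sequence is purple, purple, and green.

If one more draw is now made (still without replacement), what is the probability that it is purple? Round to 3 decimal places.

Compute the likelihood of the observed sequence for each case: P(data | urn A) = (3/11)(2/10)(8/9) = 0.048485; P(data | urn B) = (3/9)(2/8)(6/7) = 0.071429; P(data | urn C) = (1/10)(0/9) = 0.
The prior-weighted likelihoods are 1/6 · 0.048485 = 0.0080808, 2/3 · 0.071429 = 0.047619, 1/6 · 0 = 0; with total 0.0557.
Dividing through by the total gives posterior P(urn A | data) = 0.14508, P(urn B | data) = 0.85492, P(urn C | data) = 0.
Averaging over the posterior, P(purple next | data) = (1/8)(0.14508) + (1/6)(0.85492) = 0.16062.

0.161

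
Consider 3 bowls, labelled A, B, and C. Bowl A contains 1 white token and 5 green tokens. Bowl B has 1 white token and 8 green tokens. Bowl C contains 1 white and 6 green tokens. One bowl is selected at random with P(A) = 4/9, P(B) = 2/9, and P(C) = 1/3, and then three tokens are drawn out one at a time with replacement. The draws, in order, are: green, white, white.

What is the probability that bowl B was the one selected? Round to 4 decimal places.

The likelihood of the observed sequence under each hypothesis: P(data | bowl A) = (5/6)(1/6)(1/6) = 0.023148; P(data | bowl B) = (8/9)(1/9)(1/9) = 0.010974; P(data | bowl C) = (6/7)(1/7)(1/7) = 0.017493.
The prior-weighted likelihoods are 4/9 · 0.023148 = 0.010288, 2/9 · 0.010974 = 0.0024387, 1/3 · 0.017493 = 0.0058309; with total 0.018558.
Hence P(bowl B | data) = (0.0024387) / (0.018558) = 0.13141.

0.1314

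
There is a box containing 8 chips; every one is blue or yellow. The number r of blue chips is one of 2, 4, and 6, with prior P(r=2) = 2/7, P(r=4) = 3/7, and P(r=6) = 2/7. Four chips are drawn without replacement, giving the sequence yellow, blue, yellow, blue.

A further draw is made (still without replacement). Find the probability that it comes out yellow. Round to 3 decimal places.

Under each hypothesis, the probability of the observed sequence is: P(data | r = 2) = (6/8)(2/7)(5/6)(1/5) = 1/28; P(data | r = 4) = (4/8)(4/7)(3/6)(3/5) = 3/35; P(data | r = 6) = (2/8)(6/7)(1/6)(5/5) = 1/28.
The prior-weighted likelihoods are 2/7 · 1/28 = 1/98, 3/7 · 3/35 = 9/245, 2/7 · 1/28 = 1/98; summing to 2/35.
Dividing through by the total gives posterior P(r = 2 | data) = 5/28, P(r = 4 | data) = 9/14, P(r = 6 | data) = 5/28.
The predictive probability is P(yellow next | data) = (1)(5/28) + (1/2)(9/14) + (0)(5/28) = 1/2.

0.500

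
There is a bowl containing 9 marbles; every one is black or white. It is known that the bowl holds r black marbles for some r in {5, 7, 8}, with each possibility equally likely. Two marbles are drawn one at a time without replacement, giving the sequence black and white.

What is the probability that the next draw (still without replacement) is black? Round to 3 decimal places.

For each hypothesis, P(data | H) works out to: P(data | r = 5) = (5/9)(4/8) = 5/18; P(data | r = 7) = (7/9)(2/8) = 7/36; P(data | r = 8) = (8/9)(1/8) = 1/9.
The prior-weighted likelihoods are 1/3 · 5/18 = 5/54, 1/3 · 7/36 = 7/108, 1/3 · 1/9 = 1/27; summing to 7/36.
Normalising, the posterior is P(r = 5 | data) = 10/21, P(r = 7 | data) = 1/3, P(r = 8 | data) = 4/21.
The predictive probability is P(black next | data) = (4/7)(10/21) + (6/7)(1/3) + (1)(4/21) = 110/147.

0.748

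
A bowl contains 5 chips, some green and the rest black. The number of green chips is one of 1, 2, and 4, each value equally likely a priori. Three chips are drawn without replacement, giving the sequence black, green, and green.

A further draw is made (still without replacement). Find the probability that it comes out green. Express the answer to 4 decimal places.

0.6667

The likelihood of the observed sequence under each hypothesis: P(data | r = 1) = (4/5)(1/4)(0/3) = 0; P(data | r = 2) = (3/5)(2/4)(1/3) = 1/10; P(data | r = 4) = (1/5)(4/4)(3/3) = 1/5.
The prior-weighted likelihoods are 1/3 · 0 = 0, 1/3 · 1/10 = 1/30, 1/3 · 1/5 = 1/15; with total 1/10.
The posterior is then P(r = 1 | data) = 0, P(r = 2 | data) = 1/3, P(r = 4 | data) = 2/3.
Averaging over the posterior, P(green next | data) = (0)(1/3) + (1)(2/3) = 2/3.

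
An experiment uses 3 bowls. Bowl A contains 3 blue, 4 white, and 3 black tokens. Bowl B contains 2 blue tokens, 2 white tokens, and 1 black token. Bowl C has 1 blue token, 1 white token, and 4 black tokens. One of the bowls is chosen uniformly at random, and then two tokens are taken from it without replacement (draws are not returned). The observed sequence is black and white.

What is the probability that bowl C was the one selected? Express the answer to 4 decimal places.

0.3636

Compute the likelihood of the observed sequence for each case: P(data | bowl A) = (3/10)(4/9) = 2/15; P(data | bowl B) = (1/5)(2/4) = 1/10; P(data | bowl C) = (4/6)(1/5) = 2/15.
The prior-weighted likelihoods are 1/3 · 2/15 = 2/45, 1/3 · 1/10 = 1/30, 1/3 · 2/15 = 2/45; summing to 11/90.
By Bayes' rule, P(bowl C | data) = (2/45) / (11/90) = 4/11.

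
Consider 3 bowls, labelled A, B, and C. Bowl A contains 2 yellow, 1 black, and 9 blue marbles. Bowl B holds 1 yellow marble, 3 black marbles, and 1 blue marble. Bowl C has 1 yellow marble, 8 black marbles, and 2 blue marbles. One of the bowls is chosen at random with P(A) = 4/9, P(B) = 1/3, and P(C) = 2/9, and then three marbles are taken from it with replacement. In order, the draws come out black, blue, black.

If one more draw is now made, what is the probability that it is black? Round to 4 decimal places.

0.6320

Under each hypothesis, the probability of the observed sequence is: P(data | bowl A) = (1/12)(9/12)(1/12) = 0.0052083; P(data | bowl B) = (3/5)(1/5)(3/5) = 0.072; P(data | bowl C) = (8/11)(2/11)(8/11) = 0.096168.
The prior-weighted likelihoods are 4/9 · 0.0052083 = 0.0023148, 1/3 · 0.072 = 0.024, 2/9 · 0.096168 = 0.021371; these sum to 0.047686.
Dividing through by the total gives posterior P(bowl A | data) = 0.048543, P(bowl B | data) = 0.5033, P(bowl C | data) = 0.44816.
The predictive probability is P(black next | data) = (1/12)(0.048543) + (3/5)(0.5033) + (8/11)(0.44816) = 0.63196.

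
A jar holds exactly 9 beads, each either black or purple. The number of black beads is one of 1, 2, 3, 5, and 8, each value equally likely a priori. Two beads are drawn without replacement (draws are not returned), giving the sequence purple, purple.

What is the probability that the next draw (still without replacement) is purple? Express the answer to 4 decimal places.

0.7041

The likelihood of the observed sequence under each hypothesis: P(data | r = 1) = (8/9)(7/8) = 7/9; P(data | r = 2) = (7/9)(6/8) = 7/12; P(data | r = 3) = (6/9)(5/8) = 5/12; P(data | r = 5) = (4/9)(3/8) = 1/6; P(data | r = 8) = (1/9)(0/8) = 0.
The prior-weighted likelihoods are 1/5 · 7/9 = 7/45, 1/5 · 7/12 = 7/60, 1/5 · 5/12 = 1/12, 1/5 · 1/6 = 1/30, 1/5 · 0 = 0; summing to 7/18.
The posterior is then P(r = 1 | data) = 2/5, P(r = 2 | data) = 3/10, P(r = 3 | data) = 3/14, P(r = 5 | data) = 3/35, P(r = 8 | data) = 0.
Averaging over the posterior, P(purple next | data) = (6/7)(2/5) + (5/7)(3/10) + (4/7)(3/14) + (2/7)(3/35) = 69/98.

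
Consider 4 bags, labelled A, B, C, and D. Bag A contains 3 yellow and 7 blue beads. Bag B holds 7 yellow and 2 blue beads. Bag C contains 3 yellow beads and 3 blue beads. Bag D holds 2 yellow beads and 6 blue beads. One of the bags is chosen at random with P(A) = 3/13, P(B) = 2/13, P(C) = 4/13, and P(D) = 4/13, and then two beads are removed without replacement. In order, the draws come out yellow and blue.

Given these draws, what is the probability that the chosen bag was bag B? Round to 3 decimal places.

Under each hypothesis, the probability of the observed sequence is: P(data | bag A) = (3/10)(7/9) = 0.23333; P(data | bag B) = (7/9)(2/8) = 0.19444; P(data | bag C) = (3/6)(3/5) = 0.3; P(data | bag D) = (2/8)(6/7) = 0.21429.
Weighting by the prior gives 3/13 · 0.23333 = 0.053846, 2/13 · 0.19444 = 0.029915, 4/13 · 0.3 = 0.092308, 4/13 · 0.21429 = 0.065934; with total 0.242.
Hence P(bag B | data) = (0.029915) / (0.242) = 0.12361.

0.124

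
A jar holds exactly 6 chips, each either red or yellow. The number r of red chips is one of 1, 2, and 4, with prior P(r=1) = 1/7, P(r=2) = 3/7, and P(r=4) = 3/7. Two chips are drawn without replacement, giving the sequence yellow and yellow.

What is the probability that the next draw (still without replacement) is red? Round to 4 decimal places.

0.4677

Compute the likelihood of the observed sequence for each case: P(data | r = 1) = (5/6)(4/5) = 2/3; P(data | r = 2) = (4/6)(3/5) = 2/5; P(data | r = 4) = (2/6)(1/5) = 1/15.
Multiplying each by its prior: 1/7 · 2/3 = 2/21, 3/7 · 2/5 = 6/35, 3/7 · 1/15 = 1/35; summing to 31/105.
Dividing through by the total gives posterior P(r = 1 | data) = 10/31, P(r = 2 | data) = 18/31, P(r = 4 | data) = 3/31.
So P(red next | data) = Σ P(red next | H) P(H | data) = (1/4)(10/31) + (1/2)(18/31) + (1)(3/31) = 29/62.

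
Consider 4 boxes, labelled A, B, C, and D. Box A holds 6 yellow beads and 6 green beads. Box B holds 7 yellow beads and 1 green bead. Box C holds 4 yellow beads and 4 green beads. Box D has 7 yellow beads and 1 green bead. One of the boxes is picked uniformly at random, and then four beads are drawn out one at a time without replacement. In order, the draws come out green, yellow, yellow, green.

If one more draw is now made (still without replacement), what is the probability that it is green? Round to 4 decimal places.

0.5000

Under each hypothesis, the probability of the observed sequence is: P(data | box A) = (6/12)(6/11)(5/10)(5/9) = 0.075758; P(data | box B) = (1/8)(7/7)(6/6)(0/5) = 0; P(data | box C) = (4/8)(4/7)(3/6)(3/5) = 0.085714; P(data | box D) = (1/8)(7/7)(6/6)(0/5) = 0.
The prior-weighted likelihoods are 1/4 · 0.075758 = 0.018939, 1/4 · 0 = 0, 1/4 · 0.085714 = 0.021429, 1/4 · 0 = 0; with total 0.040368.
Normalising, the posterior is P(box A | data) = 0.46917, P(box B | data) = 0, P(box C | data) = 0.53083, P(box D | data) = 0.
So P(green next | data) = Σ P(green next | H) P(H | data) = (1/2)(0.46917) + (1/2)(0.53083) = 0.5.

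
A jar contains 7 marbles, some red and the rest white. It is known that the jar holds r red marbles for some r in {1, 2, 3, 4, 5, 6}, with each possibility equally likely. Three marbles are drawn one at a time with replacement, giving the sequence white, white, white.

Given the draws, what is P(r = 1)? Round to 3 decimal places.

Compute the likelihood of the observed sequence for each case: P(data | r = 1) = (6/7)(6/7)(6/7) = 0.62974; P(data | r = 2) = (5/7)(5/7)(5/7) = 0.36443; P(data | r = 3) = (4/7)(4/7)(4/7) = 0.18659; P(data | r = 4) = (3/7)(3/7)(3/7) = 0.078717; P(data | r = 5) = (2/7)(2/7)(2/7) = 0.023324; P(data | r = 6) = (1/7)(1/7)(1/7) = 0.0029155.
The prior-weighted likelihoods are 1/6 · 0.62974 = 0.10496, 1/6 · 0.36443 = 0.060739, 1/6 · 0.18659 = 0.031098, 1/6 · 0.078717 = 0.01312, 1/6 · 0.023324 = 0.0038873, 1/6 · 0.0029155 = 0.00048591; with total 0.21429.
So P(r = 1 | data) = (0.10496) / (0.21429) = 0.4898.

0.490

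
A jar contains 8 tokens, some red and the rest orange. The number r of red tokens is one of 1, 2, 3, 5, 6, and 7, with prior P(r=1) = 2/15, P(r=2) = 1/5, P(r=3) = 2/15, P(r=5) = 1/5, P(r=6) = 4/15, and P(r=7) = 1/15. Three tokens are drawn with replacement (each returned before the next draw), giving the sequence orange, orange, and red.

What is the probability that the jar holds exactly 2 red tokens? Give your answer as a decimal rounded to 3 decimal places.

0.308

Compute the likelihood of the observed sequence for each case: P(data | r = 1) = (7/8)(7/8)(1/8) = 0.095703; P(data | r = 2) = (6/8)(6/8)(2/8) = 0.14062; P(data | r = 3) = (5/8)(5/8)(3/8) = 0.14648; P(data | r = 5) = (3/8)(3/8)(5/8) = 0.087891; P(data | r = 6) = (2/8)(2/8)(6/8) = 0.046875; P(data | r = 7) = (1/8)(1/8)(7/8) = 0.013672.
Weighting by the prior gives 2/15 · 0.095703 = 0.01276, 1/5 · 0.14062 = 0.028125, 2/15 · 0.14648 = 0.019531, 1/5 · 0.087891 = 0.017578, 4/15 · 0.046875 = 0.0125, 1/15 · 0.013672 = 0.00091146; these sum to 0.091406.
Hence P(r = 2 | data) = (0.028125) / (0.091406) = 0.30769.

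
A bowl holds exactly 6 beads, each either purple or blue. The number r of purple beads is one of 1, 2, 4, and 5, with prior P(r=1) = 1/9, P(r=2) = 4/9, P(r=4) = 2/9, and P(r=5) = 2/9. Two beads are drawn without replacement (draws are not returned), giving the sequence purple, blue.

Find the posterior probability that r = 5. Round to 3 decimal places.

Under each hypothesis, the probability of the observed sequence is: P(data | r = 1) = (1/6)(5/5) = 1/6; P(data | r = 2) = (2/6)(4/5) = 4/15; P(data | r = 4) = (4/6)(2/5) = 4/15; P(data | r = 5) = (5/6)(1/5) = 1/6.
The prior-weighted likelihoods are 1/9 · 1/6 = 1/54, 4/9 · 4/15 = 16/135, 2/9 · 4/15 = 8/135, 2/9 · 1/6 = 1/27; summing to 7/30.
Hence P(r = 5 | data) = (1/27) / (7/30) = 10/63.

0.159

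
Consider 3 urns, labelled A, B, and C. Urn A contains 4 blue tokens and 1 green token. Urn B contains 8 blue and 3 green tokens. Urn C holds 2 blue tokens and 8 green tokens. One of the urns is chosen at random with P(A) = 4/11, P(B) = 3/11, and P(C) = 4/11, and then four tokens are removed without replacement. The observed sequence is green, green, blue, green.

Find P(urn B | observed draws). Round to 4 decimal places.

0.0330

Under each hypothesis, the probability of the observed sequence is: P(data | urn A) = (1/5)(0/4) = 0; P(data | urn B) = (3/11)(2/10)(8/9)(1/8) = 0.0060606; P(data | urn C) = (8/10)(7/9)(2/8)(6/7) = 0.13333.
Weighting by the prior gives 4/11 · 0 = 0, 3/11 · 0.0060606 = 0.0016529, 4/11 · 0.13333 = 0.048485; these sum to 0.050138.
By Bayes' rule, P(urn B | data) = (0.0016529) / (0.050138) = 0.032967.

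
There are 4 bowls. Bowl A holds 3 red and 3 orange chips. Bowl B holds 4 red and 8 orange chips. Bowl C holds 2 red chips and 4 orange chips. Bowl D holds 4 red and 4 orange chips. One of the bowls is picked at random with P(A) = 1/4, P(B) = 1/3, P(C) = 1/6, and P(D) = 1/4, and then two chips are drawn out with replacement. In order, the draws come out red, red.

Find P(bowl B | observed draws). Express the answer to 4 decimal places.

0.2051

Compute the likelihood of the observed sequence for each case: P(data | bowl A) = (3/6)(3/6) = 1/4; P(data | bowl B) = (4/12)(4/12) = 1/9; P(data | bowl C) = (2/6)(2/6) = 1/9; P(data | bowl D) = (4/8)(4/8) = 1/4.
The prior-weighted likelihoods are 1/4 · 1/4 = 1/16, 1/3 · 1/9 = 1/27, 1/6 · 1/9 = 1/54, 1/4 · 1/4 = 1/16; summing to 13/72.
So P(bowl B | data) = (1/27) / (13/72) = 8/39.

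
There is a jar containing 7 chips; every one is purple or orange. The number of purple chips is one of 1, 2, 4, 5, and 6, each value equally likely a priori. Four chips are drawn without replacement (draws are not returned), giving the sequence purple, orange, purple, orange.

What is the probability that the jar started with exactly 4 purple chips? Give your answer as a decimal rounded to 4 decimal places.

Under each hypothesis, the probability of the observed sequence is: P(data | r = 1) = (1/7)(6/6)(0/5) = 0; P(data | r = 2) = (2/7)(5/6)(1/5)(4/4) = 1/21; P(data | r = 4) = (4/7)(3/6)(3/5)(2/4) = 3/35; P(data | r = 5) = (5/7)(2/6)(4/5)(1/4) = 1/21; P(data | r = 6) = (6/7)(1/6)(5/5)(0/4) = 0.
Multiplying each by its prior: 1/5 · 0 = 0, 1/5 · 1/21 = 1/105, 1/5 · 3/35 = 3/175, 1/5 · 1/21 = 1/105, 1/5 · 0 = 0; these sum to 19/525.
Therefore the posterior P(r = 4 | data) = (3/175) / (19/525) = 9/19.

0.4737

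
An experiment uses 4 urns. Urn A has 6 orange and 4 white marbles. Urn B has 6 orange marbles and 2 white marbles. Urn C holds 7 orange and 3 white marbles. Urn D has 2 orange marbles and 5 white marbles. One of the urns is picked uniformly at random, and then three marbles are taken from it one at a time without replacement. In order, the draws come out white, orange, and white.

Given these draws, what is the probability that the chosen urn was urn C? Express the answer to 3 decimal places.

The likelihood of the observed sequence under each hypothesis: P(data | urn A) = (4/10)(6/9)(3/8) = 0.1; P(data | urn B) = (2/8)(6/7)(1/6) = 0.035714; P(data | urn C) = (3/10)(7/9)(2/8) = 0.058333; P(data | urn D) = (5/7)(2/6)(4/5) = 0.19048.
Weighting by the prior gives 1/4 · 0.1 = 0.025, 1/4 · 0.035714 = 0.0089286, 1/4 · 0.058333 = 0.014583, 1/4 · 0.19048 = 0.047619; these sum to 0.096131.
By Bayes' rule, P(urn C | data) = (0.014583) / (0.096131) = 0.1517.

0.152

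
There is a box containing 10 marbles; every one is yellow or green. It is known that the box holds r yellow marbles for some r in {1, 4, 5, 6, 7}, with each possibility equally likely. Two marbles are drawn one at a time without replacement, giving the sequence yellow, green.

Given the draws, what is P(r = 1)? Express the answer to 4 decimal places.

0.0874

The likelihood of the observed sequence under each hypothesis: P(data | r = 1) = (1/10)(9/9) = 1/10; P(data | r = 4) = (4/10)(6/9) = 4/15; P(data | r = 5) = (5/10)(5/9) = 5/18; P(data | r = 6) = (6/10)(4/9) = 4/15; P(data | r = 7) = (7/10)(3/9) = 7/30.
The prior-weighted likelihoods are 1/5 · 1/10 = 1/50, 1/5 · 4/15 = 4/75, 1/5 · 5/18 = 1/18, 1/5 · 4/15 = 4/75, 1/5 · 7/30 = 7/150; these sum to 103/450.
Therefore the posterior P(r = 1 | data) = (1/50) / (103/450) = 9/103.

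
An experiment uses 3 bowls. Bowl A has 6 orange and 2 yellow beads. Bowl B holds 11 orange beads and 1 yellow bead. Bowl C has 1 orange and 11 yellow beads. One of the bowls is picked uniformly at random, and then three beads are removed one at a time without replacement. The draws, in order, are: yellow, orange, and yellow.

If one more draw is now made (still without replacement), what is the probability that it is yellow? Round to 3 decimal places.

Compute the likelihood of the observed sequence for each case: P(data | bowl A) = (2/8)(6/7)(1/6) = 1/28; P(data | bowl B) = (1/12)(11/11)(0/10) = 0; P(data | bowl C) = (11/12)(1/11)(10/10) = 1/12.
The prior-weighted likelihoods are 1/3 · 1/28 = 1/84, 1/3 · 0 = 0, 1/3 · 1/12 = 1/36; these sum to 5/126.
Dividing through by the total gives posterior P(bowl A | data) = 3/10, P(bowl B | data) = 0, P(bowl C | data) = 7/10.
So P(yellow next | data) = Σ P(yellow next | H) P(H | data) = (0)(3/10) + (1)(7/10) = 7/10.

0.700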